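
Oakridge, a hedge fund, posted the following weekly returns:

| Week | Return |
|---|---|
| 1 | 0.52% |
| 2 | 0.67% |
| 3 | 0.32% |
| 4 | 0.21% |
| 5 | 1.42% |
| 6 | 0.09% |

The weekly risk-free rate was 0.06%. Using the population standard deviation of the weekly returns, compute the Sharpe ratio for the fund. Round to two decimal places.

Mean return r̄ = 3.230 / 6 = 0.5383%
Population std dev = √[1.1515 / 6] = 0.4381%
Sharpe = (r̄ − rf) / σ = (0.5383 − 0.06) / 0.4381 = 0.4783 / 0.4381 = 1.0918

1.09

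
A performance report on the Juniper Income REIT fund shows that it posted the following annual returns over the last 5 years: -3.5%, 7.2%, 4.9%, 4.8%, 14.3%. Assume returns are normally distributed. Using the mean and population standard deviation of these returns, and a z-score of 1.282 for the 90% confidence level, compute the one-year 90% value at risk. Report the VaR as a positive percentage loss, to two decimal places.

1.76

Mean return r̄ = 27.70 / 5 = 5.5400%
Σ(r − r̄)² = (-3.5 − 5.5400)² + (7.2 − 5.5400)² + … = 162.1720
σ = √[162.1720 / 5] = 5.6951%
VaR = −(r̄ − z·σ) = −(5.5400 − 1.282 × 5.6951) = −(-1.7611) = 1.7611%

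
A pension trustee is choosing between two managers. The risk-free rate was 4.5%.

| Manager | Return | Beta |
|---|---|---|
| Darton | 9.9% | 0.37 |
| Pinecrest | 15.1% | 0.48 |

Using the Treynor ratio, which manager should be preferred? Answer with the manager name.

Pinecrest

Darton: Treynor = (9.9% − 4.5%) / 0.37 = 14.595
Pinecrest: Treynor = (15.1% − 4.5%) / 0.48 = 22.083
Highest: Pinecrest (22.083).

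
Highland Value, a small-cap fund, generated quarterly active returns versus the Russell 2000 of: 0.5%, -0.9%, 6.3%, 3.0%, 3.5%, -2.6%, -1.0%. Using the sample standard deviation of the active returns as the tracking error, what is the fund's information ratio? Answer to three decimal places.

r̄ = (0.5 − 0.9 + 6.3 + 3 + 3.5 − 2.6 − 1) / 7 = 1.2571%
Σ(r − r̄)² = 58.6971; sample σ = √(58.6971/6) = 3.1278%
IR = r̄ / tracking error = 1.2571 / 3.1278 = 0.4019

0.402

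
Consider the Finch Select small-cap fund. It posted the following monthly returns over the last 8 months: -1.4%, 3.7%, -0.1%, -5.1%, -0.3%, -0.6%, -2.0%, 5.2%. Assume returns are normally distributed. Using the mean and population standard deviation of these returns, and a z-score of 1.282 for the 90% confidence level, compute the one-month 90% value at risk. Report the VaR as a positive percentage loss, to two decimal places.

Mean return r̄ = -0.60 / 8 = -0.0750%
Population σ = √[Σ(r − r̄)² / 8] = √[73.1150 / 8] = √9.1394 = 3.0231%
VaR = −(r̄ − z·σ) = −(-0.0750 − 1.282 × 3.0231) = −(-3.9506) = 3.9506%

3.95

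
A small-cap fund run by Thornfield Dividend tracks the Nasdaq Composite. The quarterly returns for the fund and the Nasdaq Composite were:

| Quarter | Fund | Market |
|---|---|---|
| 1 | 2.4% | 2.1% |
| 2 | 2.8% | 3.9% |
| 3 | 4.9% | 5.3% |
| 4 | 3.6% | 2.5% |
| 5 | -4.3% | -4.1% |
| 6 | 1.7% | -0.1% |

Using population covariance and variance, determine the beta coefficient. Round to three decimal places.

0.914

r̄p = 1.8500%,  r̄m = 1.6000%
Cov = Σ(rp − r̄p)(rm − r̄m) / 6 = 8.4383
Var(rm) = Σ(rm − r̄m)² / 6 = 9.2367
β = Cov / Var = 8.4383 / 9.2367 = 0.9136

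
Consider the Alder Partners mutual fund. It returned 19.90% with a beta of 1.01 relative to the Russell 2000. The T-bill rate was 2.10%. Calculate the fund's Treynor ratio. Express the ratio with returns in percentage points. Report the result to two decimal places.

17.62

Treynor = (Rp − Rf) / β = (19.90% − 2.10%) / 1.01 = 17.80 / 1.01 = 17.6238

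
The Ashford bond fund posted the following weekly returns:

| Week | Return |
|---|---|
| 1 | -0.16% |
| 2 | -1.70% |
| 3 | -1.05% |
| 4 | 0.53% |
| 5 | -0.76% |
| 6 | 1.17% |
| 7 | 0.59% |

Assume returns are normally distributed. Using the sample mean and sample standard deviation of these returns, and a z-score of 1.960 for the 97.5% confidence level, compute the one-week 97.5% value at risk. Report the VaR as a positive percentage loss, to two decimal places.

2.21

Mean return μ = -1.380 / 7 = -0.1971%
Σ(r − μ)² = (-0.16 − (-0.1971))² + (-1.7 − (-0.1971))² + … = 6.3215
sample σ = √(6.3215 / 6) = √1.0536 = 1.0265%
VaR = −(μ − z·σ) = −(-0.1971 − 1.960 × 1.0265) = −(-2.2090) = 2.2090%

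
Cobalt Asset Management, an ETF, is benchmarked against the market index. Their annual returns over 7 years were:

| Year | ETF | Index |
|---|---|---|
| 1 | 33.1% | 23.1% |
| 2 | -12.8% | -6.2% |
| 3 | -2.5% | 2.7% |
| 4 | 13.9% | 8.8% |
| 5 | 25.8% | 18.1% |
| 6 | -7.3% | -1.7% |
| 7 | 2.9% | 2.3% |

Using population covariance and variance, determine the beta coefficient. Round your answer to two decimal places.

1.61

r̄p = 7.5857%,  r̄m = 6.7286%
Cov = Σ(rp − r̄p)(rm − r̄m) / 7 = 155.4733
Var(rm) = Σ(rm − r̄m)² / 7 = 96.5220
β = Cov / Var = 155.4733 / 96.5220 = 1.6108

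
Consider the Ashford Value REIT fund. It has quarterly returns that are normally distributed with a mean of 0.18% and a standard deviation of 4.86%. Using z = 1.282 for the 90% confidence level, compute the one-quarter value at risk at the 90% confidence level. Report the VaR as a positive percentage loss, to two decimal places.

VaR (as % loss) = −(μ − z·σ) = −(0.18% − 1.282 × 4.86%) = −(-6.05052%) = 6.05052%

6.05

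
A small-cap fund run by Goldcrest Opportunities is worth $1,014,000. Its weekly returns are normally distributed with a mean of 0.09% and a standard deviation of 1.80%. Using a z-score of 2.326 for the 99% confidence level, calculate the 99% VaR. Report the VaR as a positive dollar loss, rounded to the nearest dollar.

Return at the 99% tail: μ − z·σ = 0.09% − 2.326 × 1.80% = 0.09 − 4.1868 = -4.0968%
VaR = −(-4.0968%) × $1,014,000 = 4.0968% × $1,014,000 = $41,542

$41,542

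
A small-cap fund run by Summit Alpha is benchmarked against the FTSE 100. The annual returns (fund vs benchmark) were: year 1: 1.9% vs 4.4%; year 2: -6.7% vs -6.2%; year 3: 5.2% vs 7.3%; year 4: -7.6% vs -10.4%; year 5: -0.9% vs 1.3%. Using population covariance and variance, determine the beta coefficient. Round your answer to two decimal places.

0.73

r̄p = -1.6200%,  r̄m = -0.7200%
Cov = Σ(rp − r̄p)(rm − r̄m) / 5 = 31.9796
Var(rm) = Σ(rm − r̄m)² / 5 = 43.6696
β = Cov / Var = 31.9796 / 43.6696 = 0.7323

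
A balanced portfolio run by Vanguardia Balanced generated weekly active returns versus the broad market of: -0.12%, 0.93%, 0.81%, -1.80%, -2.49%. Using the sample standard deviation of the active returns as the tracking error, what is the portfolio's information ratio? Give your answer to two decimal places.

-0.35

Mean return r̄ = -2.670 / 5 = -0.5340%
Σ(r − r̄)² = (-0.12 − (-0.5340))² + (0.93 − (-0.5340))² + (0.81 − (-0.5340))² + … = 9.5497
σ = √[9.5497 / 4] = 1.5451%
IR = r̄ / tracking error = -0.5340 / 1.5451 = -0.3456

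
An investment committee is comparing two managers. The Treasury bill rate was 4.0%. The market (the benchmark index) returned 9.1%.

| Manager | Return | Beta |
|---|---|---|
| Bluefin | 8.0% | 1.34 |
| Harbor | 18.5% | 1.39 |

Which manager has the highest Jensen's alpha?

Harbor

Bluefin: α = 8.0% − [4.0% + 1.34 × (9.1% − 4.0%)] = -2.834
Harbor: α = 18.5% − [4.0% + 1.39 × (9.1% − 4.0%)] = 7.411
Highest: Harbor (7.411).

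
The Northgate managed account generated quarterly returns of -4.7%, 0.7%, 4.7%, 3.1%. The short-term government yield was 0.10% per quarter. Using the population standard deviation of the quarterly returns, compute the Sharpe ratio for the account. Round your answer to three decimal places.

r̄ = (-4.7 + 0.7 + 4.7 + 3.1) / 4 = 0.9500%
Population std dev = √[50.6700 / 4] = 3.5591%
Sharpe = (r̄ − rf) / σ = (0.9500 − 0.1) / 3.5591 = 0.8500 / 3.5591 = 0.2388

0.239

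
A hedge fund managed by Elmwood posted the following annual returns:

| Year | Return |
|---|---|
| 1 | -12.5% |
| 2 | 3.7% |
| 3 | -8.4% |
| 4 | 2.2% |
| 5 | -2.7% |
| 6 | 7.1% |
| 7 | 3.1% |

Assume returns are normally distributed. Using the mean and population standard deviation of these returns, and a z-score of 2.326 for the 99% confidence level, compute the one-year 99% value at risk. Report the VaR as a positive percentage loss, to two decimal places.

r̄ = (-12.5 + 3.7 − 8.4 + 2.2 − 2.7 + 7.1 + 3.1) / 7 = -7.50 / 7 = -1.0714%
Σ(r − r̄)² = 304.6143; population σ = √(304.6143/7) = 6.5967%
VaR = −(r̄ − z·σ) = −(-1.0714 − 2.326 × 6.5967) = −(-16.4153) = 16.4153%

16.42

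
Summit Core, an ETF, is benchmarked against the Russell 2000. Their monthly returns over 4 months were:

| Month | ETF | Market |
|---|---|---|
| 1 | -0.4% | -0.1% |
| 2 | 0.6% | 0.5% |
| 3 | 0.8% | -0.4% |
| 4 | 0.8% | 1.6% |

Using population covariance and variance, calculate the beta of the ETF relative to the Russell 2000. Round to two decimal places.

0.25

r̄p = 0.4500%,  r̄m = 0.4000%
Cov = Σ(rp − r̄p)(rm − r̄m) / 4 = 0.1450
Var(rm) = Σ(rm − r̄m)² / 4 = 0.5850
β = Cov / Var = 0.1450 / 0.5850 = 0.2479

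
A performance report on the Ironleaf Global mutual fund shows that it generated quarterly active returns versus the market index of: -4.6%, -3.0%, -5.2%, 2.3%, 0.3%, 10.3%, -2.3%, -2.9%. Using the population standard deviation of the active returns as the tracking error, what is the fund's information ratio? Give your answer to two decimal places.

r̄ = (-4.6 − 3 − 5.2 + 2.3 + 0.3 + 10.3 − 2.3 − 2.9) / 8 = -0.6375%
Population std dev = √[179.1188 / 8] = 4.7318%
IR = r̄ / tracking error = -0.6375 / 4.7318 = -0.1347

-0.13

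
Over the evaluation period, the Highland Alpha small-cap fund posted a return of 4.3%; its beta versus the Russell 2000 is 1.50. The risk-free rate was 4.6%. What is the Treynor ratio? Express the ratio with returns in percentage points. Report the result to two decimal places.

Treynor = (Rp − Rf) / β = (4.3% − 4.6%) / 1.50 = -0.30 / 1.50 = -0.2000

-0.20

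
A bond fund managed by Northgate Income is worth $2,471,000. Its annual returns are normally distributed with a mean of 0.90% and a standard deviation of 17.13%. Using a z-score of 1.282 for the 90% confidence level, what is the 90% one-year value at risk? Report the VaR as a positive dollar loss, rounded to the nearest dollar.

Return at the 90% tail: μ − z·σ = 0.90% − 1.282 × 17.13% = 0.9 − 21.96066 = -21.06066%
VaR = −(-21.06066%) × $2,471,000 = 21.06066% × $2,471,000 = $520,409

$520,409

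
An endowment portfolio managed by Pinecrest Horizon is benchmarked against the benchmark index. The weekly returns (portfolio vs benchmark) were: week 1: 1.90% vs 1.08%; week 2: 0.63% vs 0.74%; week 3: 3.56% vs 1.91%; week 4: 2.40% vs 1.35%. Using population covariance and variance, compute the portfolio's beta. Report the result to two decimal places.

r̄p = 2.1225%,  r̄m = 1.2700%
Cov = Σ(rp − r̄p)(rm − r̄m) / 4 = 0.4439
Var(rm) = Σ(rm − r̄m)² / 4 = 0.1833
β = Cov / Var = 0.4439 / 0.1833 = 2.4217

2.42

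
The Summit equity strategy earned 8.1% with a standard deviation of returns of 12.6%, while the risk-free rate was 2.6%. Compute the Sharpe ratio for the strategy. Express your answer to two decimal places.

0.44

Sharpe = (Rp − Rf) / σp = (8.1% − 2.6%) / 12.6% = 5.50% / 12.6% = 0.4365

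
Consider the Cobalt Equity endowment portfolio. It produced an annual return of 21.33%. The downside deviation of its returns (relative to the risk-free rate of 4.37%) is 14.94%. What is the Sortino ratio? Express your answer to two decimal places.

Sortino = (Rp − Rf) / σd = (21.33% − 4.37%) / 14.94% = 16.96% / 14.94% = 1.1352

1.14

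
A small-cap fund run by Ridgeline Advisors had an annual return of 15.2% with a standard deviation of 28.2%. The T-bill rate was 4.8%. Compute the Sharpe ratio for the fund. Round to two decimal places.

Sharpe = (Rp − Rf) / σp = (15.2% − 4.8%) / 28.2% = 10.40% / 28.2% = 0.3688

0.37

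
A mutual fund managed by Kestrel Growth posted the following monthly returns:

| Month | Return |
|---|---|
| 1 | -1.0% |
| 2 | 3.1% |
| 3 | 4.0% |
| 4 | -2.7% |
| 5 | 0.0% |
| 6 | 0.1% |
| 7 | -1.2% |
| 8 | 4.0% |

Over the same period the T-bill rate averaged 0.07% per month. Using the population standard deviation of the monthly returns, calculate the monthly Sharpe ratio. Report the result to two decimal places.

r̄ = (-1 + 3.1 + 4 − 2.7 + 0 + 0.1 − 1.2 + 4) / 8 = 6.30 / 8 = 0.7875%
Population σ = √[Σ(r − r̄)² / 8] = √[46.3888 / 8] = √5.7986 = 2.4080%
Sharpe = (r̄ − rf) / σ = (0.7875 − 0.07) / 2.4080 = 0.7175 / 2.4080 = 0.2980

0.30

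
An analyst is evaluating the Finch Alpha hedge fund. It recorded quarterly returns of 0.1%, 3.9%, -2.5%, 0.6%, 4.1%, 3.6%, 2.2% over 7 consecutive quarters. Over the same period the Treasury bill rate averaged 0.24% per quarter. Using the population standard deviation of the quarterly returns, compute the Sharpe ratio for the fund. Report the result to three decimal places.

0.651

r̄ = (0.1 + 3.9 − 2.5 + 0.6 + 4.1 + 3.6 + 2.2) / 7 = 12.00 / 7 = 1.7143%
Σ(r − r̄)² = (0.1 − 1.7143)² + (3.9 − 1.7143)² + … = 35.8686
σ = √[35.8686 / 7] = 2.2636%
Sharpe = (r̄ − rf) / σ = (1.7143 − 0.24) / 2.2636 = 1.4743 / 2.2636 = 0.6513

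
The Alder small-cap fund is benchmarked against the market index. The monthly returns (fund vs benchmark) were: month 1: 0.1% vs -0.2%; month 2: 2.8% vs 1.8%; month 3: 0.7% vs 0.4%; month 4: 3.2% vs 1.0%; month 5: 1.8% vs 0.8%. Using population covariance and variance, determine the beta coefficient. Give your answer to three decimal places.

r̄p = 1.7200%,  r̄m = 0.7600%
Cov = Σ(rp − r̄p)(rm − r̄m) / 5 = 0.6808
Var(rm) = Σ(rm − r̄m)² / 5 = 0.4384
β = Cov / Var = 0.6808 / 0.4384 = 1.5529

1.553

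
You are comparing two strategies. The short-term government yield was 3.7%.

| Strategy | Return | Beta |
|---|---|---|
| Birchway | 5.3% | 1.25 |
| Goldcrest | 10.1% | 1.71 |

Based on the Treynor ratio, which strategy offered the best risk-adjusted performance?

Goldcrest

Birchway: Treynor = (5.3% − 3.7%) / 1.25 = 1.280
Goldcrest: Treynor = (10.1% − 3.7%) / 1.71 = 3.743
Highest: Goldcrest (3.743).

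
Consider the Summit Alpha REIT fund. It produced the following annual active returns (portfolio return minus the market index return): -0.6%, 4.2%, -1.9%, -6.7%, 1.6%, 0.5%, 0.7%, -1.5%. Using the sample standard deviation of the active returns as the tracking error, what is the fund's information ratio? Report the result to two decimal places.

Mean return μ = -3.70 / 8 = -0.4625%
Sample σ = √[Σ(r − μ)² / 7] = √[70.3388 / 7] = √10.0484 = 3.1699%
IR = μ / tracking error = -0.4625 / 3.1699 = -0.1459

-0.15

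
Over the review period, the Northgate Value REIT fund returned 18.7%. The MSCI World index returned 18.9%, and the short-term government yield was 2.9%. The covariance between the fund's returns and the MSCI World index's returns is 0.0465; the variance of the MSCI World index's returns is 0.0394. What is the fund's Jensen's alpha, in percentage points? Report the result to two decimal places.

-3.08

β = Cov / Var = 0.0465 / 0.0394 = 1.1802
E[R] = Rf + β(Rm − Rf) = 2.9% + 1.1802 × (18.9% − 2.9%) = 21.7832%
α = Rp − E[R] = 18.7% − 21.7832% = -3.0832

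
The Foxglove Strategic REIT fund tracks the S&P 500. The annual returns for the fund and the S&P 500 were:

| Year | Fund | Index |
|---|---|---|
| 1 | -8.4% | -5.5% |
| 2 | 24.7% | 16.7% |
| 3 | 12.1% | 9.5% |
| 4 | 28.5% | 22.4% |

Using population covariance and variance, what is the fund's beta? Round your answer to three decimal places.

1.371

r̄p = 14.2250%,  r̄m = 10.7750%
Cov = Σ(rp − r̄p)(rm − r̄m) / 4 = 149.7356
Var(rm) = Σ(rm − r̄m)² / 4 = 109.1869
β = Cov / Var = 149.7356 / 109.1869 = 1.3714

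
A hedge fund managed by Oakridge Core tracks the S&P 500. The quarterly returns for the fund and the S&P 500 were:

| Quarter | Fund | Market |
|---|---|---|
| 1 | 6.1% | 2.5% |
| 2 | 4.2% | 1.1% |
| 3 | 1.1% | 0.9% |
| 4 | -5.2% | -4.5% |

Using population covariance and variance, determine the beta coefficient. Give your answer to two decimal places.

1.55

r̄p = 1.5500%,  r̄m = 0.0000%
Cov = Σ(rp − r̄p)(rm − r̄m) / 4 = 11.0650
Var(rm) = Σ(rm − r̄m)² / 4 = 7.1300
β = Cov / Var = 11.0650 / 7.1300 = 1.5519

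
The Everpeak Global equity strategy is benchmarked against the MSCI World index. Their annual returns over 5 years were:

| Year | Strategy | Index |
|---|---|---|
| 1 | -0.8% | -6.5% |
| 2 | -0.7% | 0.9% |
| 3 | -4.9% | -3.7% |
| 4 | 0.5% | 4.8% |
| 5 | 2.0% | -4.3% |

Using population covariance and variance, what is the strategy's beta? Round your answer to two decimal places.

r̄p = -0.7800%,  r̄m = -1.7600%
Cov = Σ(rp − r̄p)(rm − r̄m) / 5 = 1.9272
Var(rm) = Σ(rm − r̄m)² / 5 = 16.5584
β = Cov / Var = 1.9272 / 16.5584 = 0.1164

0.12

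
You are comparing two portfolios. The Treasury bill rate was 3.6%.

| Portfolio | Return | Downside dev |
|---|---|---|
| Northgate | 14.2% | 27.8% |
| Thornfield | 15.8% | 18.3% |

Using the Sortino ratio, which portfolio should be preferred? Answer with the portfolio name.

Northgate: Sortino ratio = (14.2% − 3.6%) / 27.8% = 0.381
Thornfield: Sortino ratio = (15.8% − 3.6%) / 18.3% = 0.667
Highest: Thornfield (0.667).

Thornfield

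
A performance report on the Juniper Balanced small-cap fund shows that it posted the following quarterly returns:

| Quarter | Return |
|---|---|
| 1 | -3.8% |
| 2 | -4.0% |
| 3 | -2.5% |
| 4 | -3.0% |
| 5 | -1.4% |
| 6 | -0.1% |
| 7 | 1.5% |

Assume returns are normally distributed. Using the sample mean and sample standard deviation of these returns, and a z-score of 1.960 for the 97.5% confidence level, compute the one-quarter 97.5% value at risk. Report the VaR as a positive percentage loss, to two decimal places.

5.87

r̄ = (-3.8 − 4 − 2.5 − 3 − 1.4 − 0.1 + 1.5) / 7 = -1.9000%
Sample std dev = √[24.6400 / 6] = 2.0265%
VaR = −(r̄ − z·σ) = −(-1.9000 − 1.960 × 2.0265) = −(-5.8719) = 5.8719%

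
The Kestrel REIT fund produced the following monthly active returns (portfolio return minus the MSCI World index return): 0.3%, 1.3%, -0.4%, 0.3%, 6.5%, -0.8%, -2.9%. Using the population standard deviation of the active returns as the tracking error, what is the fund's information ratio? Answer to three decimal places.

Mean return r̄ = 4.30 / 7 = 0.6143%
Population std dev = √[50.6886 / 7] = 2.6910%
IR = r̄ / tracking error = 0.6143 / 2.6910 = 0.2283

0.228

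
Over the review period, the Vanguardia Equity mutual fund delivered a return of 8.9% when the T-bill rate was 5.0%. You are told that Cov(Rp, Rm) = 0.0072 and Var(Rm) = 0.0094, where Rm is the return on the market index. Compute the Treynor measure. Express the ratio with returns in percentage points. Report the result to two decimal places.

5.09

β = Cov / Var = 0.0072 / 0.0094 = 0.7660
Treynor = (Rp − Rf) / β = (8.9% − 5.0%) / 0.7660 = 3.90 / 0.7660 = 5.0914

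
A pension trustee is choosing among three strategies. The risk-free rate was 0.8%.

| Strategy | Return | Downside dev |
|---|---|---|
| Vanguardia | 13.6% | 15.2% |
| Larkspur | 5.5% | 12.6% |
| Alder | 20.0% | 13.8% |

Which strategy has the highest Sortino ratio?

Vanguardia: Sortino ratio = (13.6% − 0.8%) / 15.2% = 0.842
Larkspur: Sortino ratio = (5.5% − 0.8%) / 12.6% = 0.373
Alder: Sortino ratio = (20.0% − 0.8%) / 13.8% = 1.391
Highest: Alder (1.391).

Alder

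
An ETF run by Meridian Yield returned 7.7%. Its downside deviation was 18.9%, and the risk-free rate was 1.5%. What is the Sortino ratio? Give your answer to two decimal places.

0.33

Sortino = (Rp − Rf) / σd = (7.7% − 1.5%) / 18.9% = 6.20% / 18.9% = 0.3280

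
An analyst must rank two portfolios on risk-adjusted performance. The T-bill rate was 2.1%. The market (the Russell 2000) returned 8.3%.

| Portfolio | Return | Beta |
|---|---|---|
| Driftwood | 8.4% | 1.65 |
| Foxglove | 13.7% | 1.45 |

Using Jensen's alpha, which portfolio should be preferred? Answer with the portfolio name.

Driftwood: α = 8.4% − [2.1% + 1.65 × (8.3% − 2.1%)] = -3.930
Foxglove: α = 13.7% − [2.1% + 1.45 × (8.3% − 2.1%)] = 2.610
Highest: Foxglove (2.610).

Foxglove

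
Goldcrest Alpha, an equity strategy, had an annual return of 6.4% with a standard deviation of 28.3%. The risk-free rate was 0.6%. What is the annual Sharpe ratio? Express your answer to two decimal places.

Sharpe = (Rp − Rf) / σp = (6.4% − 0.6%) / 28.3% = 5.80% / 28.3% = 0.2049

0.20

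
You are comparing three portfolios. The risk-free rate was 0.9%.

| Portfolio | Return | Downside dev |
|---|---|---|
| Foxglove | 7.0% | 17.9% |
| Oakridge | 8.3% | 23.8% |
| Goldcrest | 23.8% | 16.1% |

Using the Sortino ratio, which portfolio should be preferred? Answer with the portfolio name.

Foxglove: Sortino ratio = (7.0% − 0.9%) / 17.9% = 0.341
Oakridge: Sortino ratio = (8.3% − 0.9%) / 23.8% = 0.311
Goldcrest: Sortino ratio = (23.8% − 0.9%) / 16.1% = 1.422
Highest: Goldcrest (1.422).

Goldcrest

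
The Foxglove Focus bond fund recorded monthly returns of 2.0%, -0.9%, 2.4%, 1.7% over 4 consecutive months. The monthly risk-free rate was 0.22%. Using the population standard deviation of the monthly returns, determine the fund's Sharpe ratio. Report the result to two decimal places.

0.83

μ = (2 − 0.9 + 2.4 + 1.7) / 4 = 1.3000%
Population σ = √[Σ(r − μ)² / 4] = √[6.7000 / 4] = √1.6750 = 1.2942%
Sharpe = (μ − rf) / σ = (1.3000 − 0.22) / 1.2942 = 1.0800 / 1.2942 = 0.8345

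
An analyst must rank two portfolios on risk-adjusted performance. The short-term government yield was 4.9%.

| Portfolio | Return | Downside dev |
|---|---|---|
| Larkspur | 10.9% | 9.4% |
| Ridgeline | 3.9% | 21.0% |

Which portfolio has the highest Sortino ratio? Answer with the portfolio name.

Larkspur: Sortino ratio = (10.9% − 4.9%) / 9.4% = 0.638
Ridgeline: Sortino ratio = (3.9% − 4.9%) / 21.0% = -0.048
Highest: Larkspur (0.638).

Larkspur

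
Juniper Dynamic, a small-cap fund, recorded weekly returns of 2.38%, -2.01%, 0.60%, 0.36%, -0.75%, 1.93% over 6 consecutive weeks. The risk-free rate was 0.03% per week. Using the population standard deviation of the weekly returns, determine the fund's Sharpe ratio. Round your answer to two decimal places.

r̄ = (2.38 − 2.01 + 0.6 + 0.36 − 0.75 + 1.93) / 6 = 2.510 / 6 = 0.4183%
Population σ = √[Σ(r − r̄)² / 6] = √[13.4315 / 6] = √2.2386 = 1.4962%
Sharpe = (r̄ − rf) / σ = (0.4183 − 0.03) / 1.4962 = 0.3883 / 1.4962 = 0.2595

0.26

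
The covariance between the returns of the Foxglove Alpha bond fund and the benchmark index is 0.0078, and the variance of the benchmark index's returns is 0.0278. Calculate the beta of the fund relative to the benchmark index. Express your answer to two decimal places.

β = Cov(Rp, Rm) / Var(Rm) = 0.0078 / 0.0278 = 0.2806

0.28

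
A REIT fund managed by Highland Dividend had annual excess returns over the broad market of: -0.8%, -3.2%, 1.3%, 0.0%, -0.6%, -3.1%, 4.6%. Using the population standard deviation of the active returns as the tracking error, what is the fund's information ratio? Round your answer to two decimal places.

Mean return μ = -1.80 / 7 = -0.2571%
Population std dev = √[43.2371 / 7] = 2.4853%
IR = μ / tracking error = -0.2571 / 2.4853 = -0.1034

-0.10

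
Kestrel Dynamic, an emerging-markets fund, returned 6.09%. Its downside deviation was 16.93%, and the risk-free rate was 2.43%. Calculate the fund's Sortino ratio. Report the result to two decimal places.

0.22

Sortino = (Rp − Rf) / σd = (6.09% − 2.43%) / 16.93% = 3.66% / 16.93% = 0.2162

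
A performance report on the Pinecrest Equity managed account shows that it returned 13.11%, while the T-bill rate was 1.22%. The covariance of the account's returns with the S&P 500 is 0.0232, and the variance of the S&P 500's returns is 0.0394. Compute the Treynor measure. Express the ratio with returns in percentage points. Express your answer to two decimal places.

20.19

β = Cov / Var = 0.0232 / 0.0394 = 0.5888
Treynor = (Rp − Rf) / β = (13.11% − 1.22%) / 0.5888 = 11.89 / 0.5888 = 20.1936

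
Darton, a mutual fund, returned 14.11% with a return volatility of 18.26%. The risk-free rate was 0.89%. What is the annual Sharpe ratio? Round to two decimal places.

0.72

Sharpe = (Rp − Rf) / σp = (14.11% − 0.89%) / 18.26% = 13.22% / 18.26% = 0.7240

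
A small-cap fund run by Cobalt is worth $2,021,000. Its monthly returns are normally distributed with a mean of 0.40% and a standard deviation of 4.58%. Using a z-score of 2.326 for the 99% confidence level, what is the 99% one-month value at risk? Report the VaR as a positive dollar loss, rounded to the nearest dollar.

Return at the 99% tail: μ − z·σ = 0.40% − 2.326 × 4.58% = 0.4 − 10.65308 = -10.25308%
VaR = −(-10.25308%) × $2,021,000 = 10.25308% × $2,021,000 = $207,215

$207,215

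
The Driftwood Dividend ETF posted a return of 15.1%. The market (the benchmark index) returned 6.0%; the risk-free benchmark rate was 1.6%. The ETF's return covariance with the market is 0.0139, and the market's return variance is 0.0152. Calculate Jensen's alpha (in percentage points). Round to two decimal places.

β = Cov / Var = 0.0139 / 0.0152 = 0.9145
E[R] = Rf + β(Rm − Rf) = 1.6% + 0.9145 × (6.0% − 1.6%) = 5.6238%
α = Rp − E[R] = 15.1% − 5.6238% = 9.4762

9.48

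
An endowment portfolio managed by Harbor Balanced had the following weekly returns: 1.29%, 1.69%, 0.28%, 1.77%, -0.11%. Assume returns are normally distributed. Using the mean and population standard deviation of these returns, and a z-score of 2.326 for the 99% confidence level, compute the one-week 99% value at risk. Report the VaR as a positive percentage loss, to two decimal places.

0.79

r̄ = (1.29 + 1.69 + 0.28 + 1.77 − 0.11) / 5 = 4.920 / 5 = 0.9840%
Population std dev = √[2.9023 / 5] = 0.7619%
VaR = −(r̄ − z·σ) = −(0.9840 − 2.326 × 0.7619) = −(-0.7882) = 0.7882%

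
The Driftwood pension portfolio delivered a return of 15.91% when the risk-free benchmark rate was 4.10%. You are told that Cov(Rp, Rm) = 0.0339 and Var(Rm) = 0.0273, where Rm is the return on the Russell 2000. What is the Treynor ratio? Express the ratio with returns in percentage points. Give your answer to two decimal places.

β = Cov / Var = 0.0339 / 0.0273 = 1.2418
Treynor = (Rp − Rf) / β = (15.91% − 4.10%) / 1.2418 = 11.81 / 1.2418 = 9.5104

9.51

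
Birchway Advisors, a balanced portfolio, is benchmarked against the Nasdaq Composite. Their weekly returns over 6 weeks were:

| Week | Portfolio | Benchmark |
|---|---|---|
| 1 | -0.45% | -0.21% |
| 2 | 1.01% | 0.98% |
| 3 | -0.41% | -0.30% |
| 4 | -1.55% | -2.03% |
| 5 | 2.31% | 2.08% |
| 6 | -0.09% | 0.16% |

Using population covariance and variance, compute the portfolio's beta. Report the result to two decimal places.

r̄p = 0.1367%,  r̄m = 0.1133%
Cov = Σ(rp − r̄p)(rm − r̄m) / 6 = 1.5085
Var(rm) = Σ(rm − r̄m)² / 6 = 1.5817
β = Cov / Var = 1.5085 / 1.5817 = 0.9537

0.95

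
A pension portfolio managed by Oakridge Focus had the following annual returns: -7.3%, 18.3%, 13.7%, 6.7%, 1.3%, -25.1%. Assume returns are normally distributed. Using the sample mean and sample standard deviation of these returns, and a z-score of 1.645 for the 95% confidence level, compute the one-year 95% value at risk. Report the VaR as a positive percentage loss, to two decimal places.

24.67

Mean return r̄ = 7.60 / 6 = 1.2667%
Σ(r − r̄)² = (-7.3 − 1.2667)² + (18.3 − 1.2667)² + (13.7 − 1.2667)² + … = 1242.8333
sample σ = √(1242.8333 / 5) = √248.5667 = 15.7660%
VaR = −(r̄ − z·σ) = −(1.2667 − 1.645 × 15.7660) = −(-24.6684) = 24.6684%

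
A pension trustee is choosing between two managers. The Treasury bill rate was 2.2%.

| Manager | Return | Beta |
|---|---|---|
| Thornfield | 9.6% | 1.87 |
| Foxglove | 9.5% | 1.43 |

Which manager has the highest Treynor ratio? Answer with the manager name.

Foxglove

Thornfield: Treynor = (9.6% − 2.2%) / 1.87 = 3.957
Foxglove: Treynor = (9.5% − 2.2%) / 1.43 = 5.105
Highest: Foxglove (5.105).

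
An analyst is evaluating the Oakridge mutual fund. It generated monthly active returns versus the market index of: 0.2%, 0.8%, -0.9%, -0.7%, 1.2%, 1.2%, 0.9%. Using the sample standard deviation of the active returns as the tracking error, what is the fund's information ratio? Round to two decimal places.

r̄ = (0.2 + 0.8 − 0.9 − 0.7 + 1.2 + 1.2 + 0.9) / 7 = 2.70 / 7 = 0.3857%
Σ(r − r̄)² = (0.2 − 0.3857)² + (0.8 − 0.3857)² + … = 4.6286
sample σ = √(4.6286 / 6) = √0.7714 = 0.8783%
IR = r̄ / tracking error = 0.3857 / 0.8783 = 0.4391

0.44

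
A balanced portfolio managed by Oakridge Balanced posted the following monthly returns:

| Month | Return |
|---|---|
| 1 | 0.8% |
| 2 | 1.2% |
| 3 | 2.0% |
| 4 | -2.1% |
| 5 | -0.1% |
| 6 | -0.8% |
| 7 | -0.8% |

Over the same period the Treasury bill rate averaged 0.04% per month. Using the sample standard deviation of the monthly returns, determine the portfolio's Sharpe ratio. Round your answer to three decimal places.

-0.008

r̄ = (0.8 + 1.2 + 2 − 2.1 − 0.1 − 0.8 − 0.8) / 7 = 0.0286%
Σ(r − r̄)² = (0.8 − 0.0286)² + (1.2 − 0.0286)² + (2 − 0.0286)² + … = 11.7743
sample σ = √(11.7743 / 6) = √1.9624 = 1.4009%
Sharpe = (r̄ − rf) / σ = (0.0286 − 0.04) / 1.4009 = -0.0114 / 1.4009 = -0.0081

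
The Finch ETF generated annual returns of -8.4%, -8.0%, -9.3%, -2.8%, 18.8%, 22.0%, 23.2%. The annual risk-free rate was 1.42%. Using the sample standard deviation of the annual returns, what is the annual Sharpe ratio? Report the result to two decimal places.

μ = (-8.4 − 8 − 9.3 − 2.8 + 18.8 + 22 + 23.2) / 7 = 35.50 / 7 = 5.0714%
Σ(r − μ)² = (-8.4 − 5.0714)² + (-8 − 5.0714)² + (-9.3 − 5.0714)² + … = 1424.5343
σ = √[1424.5343 / 6] = 15.4085%
Sharpe = (μ − rf) / σ = (5.0714 − 1.42) / 15.4085 = 3.6514 / 15.4085 = 0.2370

0.24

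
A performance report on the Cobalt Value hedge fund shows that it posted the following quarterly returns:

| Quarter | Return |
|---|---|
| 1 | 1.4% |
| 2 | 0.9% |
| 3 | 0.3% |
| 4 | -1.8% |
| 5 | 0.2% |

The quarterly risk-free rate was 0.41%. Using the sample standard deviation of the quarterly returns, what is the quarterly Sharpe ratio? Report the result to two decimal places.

-0.17

μ = (1.4 + 0.9 + 0.3 − 1.8 + 0.2) / 5 = 0.2000%
Σ(r − μ)² = (1.4 − 0.2000)² + (0.9 − 0.2000)² + … = 5.9400
σ = √[5.9400 / 4] = 1.2186%
Sharpe = (μ − rf) / σ = (0.2000 − 0.41) / 1.2186 = -0.2100 / 1.2186 = -0.1723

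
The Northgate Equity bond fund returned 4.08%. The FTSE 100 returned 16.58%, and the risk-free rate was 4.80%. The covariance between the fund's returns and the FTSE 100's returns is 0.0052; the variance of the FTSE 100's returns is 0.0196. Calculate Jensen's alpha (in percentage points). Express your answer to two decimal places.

-3.85

β = Cov / Var = 0.0052 / 0.0196 = 0.2653
E[R] = Rf + β(Rm − Rf) = 4.80% + 0.2653 × (16.58% − 4.80%) = 7.9252%
α = Rp − E[R] = 4.08% − 7.9252% = -3.8452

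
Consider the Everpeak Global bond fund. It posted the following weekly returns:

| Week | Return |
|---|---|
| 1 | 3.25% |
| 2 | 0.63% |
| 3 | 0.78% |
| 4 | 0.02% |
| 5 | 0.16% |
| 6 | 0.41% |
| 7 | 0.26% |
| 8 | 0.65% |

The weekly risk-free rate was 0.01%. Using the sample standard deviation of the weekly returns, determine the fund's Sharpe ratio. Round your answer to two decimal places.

0.73

Mean return μ = 6.160 / 8 = 0.7700%
Σ(r − μ)² = 7.5088; sample σ = √(7.5088/7) = 1.0357%
Sharpe = (μ − rf) / σ = (0.7700 − 0.01) / 1.0357 = 0.7600 / 1.0357 = 0.7338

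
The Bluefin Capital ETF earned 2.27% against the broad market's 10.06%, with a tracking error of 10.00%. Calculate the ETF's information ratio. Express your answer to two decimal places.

-0.78

IR = (Rp − Rb) / TE = (2.27% − 10.06%) / 10.00% = -7.79% / 10.00% = -0.7790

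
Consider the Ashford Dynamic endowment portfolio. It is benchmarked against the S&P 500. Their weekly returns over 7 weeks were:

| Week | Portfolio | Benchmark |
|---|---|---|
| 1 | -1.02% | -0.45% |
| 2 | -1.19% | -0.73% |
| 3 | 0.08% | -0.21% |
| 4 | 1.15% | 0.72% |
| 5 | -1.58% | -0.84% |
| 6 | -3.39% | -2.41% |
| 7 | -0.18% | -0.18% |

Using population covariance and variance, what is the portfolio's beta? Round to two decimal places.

1.48

r̄p = -0.8757%,  r̄m = -0.5857%
Cov = Σ(rp − r̄p)(rm − r̄m) / 7 = 1.1540
Var(rm) = Σ(rm − r̄m)² / 7 = 0.7775
β = Cov / Var = 1.1540 / 0.7775 = 1.4842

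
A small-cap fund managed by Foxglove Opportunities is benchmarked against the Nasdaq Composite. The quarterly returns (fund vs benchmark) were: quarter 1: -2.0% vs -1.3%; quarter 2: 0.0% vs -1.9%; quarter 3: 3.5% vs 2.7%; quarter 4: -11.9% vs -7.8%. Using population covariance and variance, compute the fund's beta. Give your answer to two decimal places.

1.48

r̄p = -2.6000%,  r̄m = -2.0750%
Cov = Σ(rp − r̄p)(rm − r̄m) / 4 = 20.8225
Var(rm) = Σ(rm − r̄m)² / 4 = 14.0519
β = Cov / Var = 20.8225 / 14.0519 = 1.4818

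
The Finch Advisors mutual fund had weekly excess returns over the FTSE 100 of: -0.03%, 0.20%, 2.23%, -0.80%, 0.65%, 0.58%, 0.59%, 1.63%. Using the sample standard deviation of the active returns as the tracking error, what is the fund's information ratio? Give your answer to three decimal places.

μ = (-0.03 + 0.2 + 2.23 − 0.8 + 0.65 + 0.58 + 0.59 + 1.63) / 8 = 5.050 / 8 = 0.6313%
Sample std dev = √[6.2299 / 7] = 0.9434%
IR = μ / tracking error = 0.6313 / 0.9434 = 0.6692

0.669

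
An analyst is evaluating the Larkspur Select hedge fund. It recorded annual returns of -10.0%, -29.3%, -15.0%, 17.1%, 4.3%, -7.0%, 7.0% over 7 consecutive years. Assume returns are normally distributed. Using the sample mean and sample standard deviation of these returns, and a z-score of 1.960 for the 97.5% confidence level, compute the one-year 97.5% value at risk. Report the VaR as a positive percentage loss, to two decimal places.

35.04

Mean return r̄ = -32.90 / 7 = -4.7000%
Sample std dev = √[1437.7600 / 6] = 15.4799%
VaR = −(r̄ − z·σ) = −(-4.7000 − 1.960 × 15.4799) = −(-35.0406) = 35.0406%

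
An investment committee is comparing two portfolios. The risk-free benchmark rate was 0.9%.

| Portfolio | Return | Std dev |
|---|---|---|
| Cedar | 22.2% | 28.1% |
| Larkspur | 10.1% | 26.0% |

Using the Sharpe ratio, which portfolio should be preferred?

Cedar: Sharpe ratio = (22.2% − 0.9%) / 28.1% = 0.758
Larkspur: Sharpe ratio = (10.1% − 0.9%) / 26.0% = 0.354
Highest: Cedar (0.758).

Cedar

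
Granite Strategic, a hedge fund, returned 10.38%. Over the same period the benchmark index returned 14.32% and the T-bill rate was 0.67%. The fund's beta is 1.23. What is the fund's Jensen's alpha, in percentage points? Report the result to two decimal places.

-7.08

CAPM expected return = Rf + β(Rm − Rf) = 0.67% + 1.23 × (14.32% − 0.67%) = 0.67 + 1.23 × 13.65 = 17.4595%
Jensen's α = Rp − E[R] = 10.38% − 17.4595% = -7.0795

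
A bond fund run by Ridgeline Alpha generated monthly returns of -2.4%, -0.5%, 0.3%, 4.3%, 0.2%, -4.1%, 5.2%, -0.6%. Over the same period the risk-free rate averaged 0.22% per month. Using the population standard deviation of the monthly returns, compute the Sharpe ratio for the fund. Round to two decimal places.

μ = (-2.4 − 0.5 + 0.3 + 4.3 + 0.2 − 4.1 + 5.2 − 0.6) / 8 = 0.3000%
Population σ = √[Σ(r − μ)² / 8] = √[68.1200 / 8] = √8.5150 = 2.9180%
Sharpe = (μ − rf) / σ = (0.3000 − 0.22) / 2.9180 = 0.0800 / 2.9180 = 0.0274

0.03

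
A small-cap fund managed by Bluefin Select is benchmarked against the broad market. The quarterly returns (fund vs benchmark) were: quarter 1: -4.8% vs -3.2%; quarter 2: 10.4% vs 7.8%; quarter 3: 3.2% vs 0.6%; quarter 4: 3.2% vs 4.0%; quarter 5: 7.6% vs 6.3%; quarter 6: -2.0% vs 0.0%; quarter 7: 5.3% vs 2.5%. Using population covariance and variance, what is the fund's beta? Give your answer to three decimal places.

1.303

r̄p = 3.2714%,  r̄m = 2.5714%
Cov = Σ(rp − r̄p)(rm − r̄m) / 7 = 16.2063
Var(rm) = Σ(rm − r̄m)² / 7 = 12.4420
β = Cov / Var = 16.2063 / 12.4420 = 1.3025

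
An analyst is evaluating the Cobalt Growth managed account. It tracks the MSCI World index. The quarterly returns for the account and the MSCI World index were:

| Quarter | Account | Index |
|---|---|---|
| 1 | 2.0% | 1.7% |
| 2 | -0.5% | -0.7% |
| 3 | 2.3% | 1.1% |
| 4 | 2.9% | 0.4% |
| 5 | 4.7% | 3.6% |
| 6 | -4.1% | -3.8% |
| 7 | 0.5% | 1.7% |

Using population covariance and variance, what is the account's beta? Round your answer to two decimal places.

1.11

r̄p = 1.1143%,  r̄m = 0.5714%
Cov = Σ(rp − r̄p)(rm − r̄m) / 7 = 5.1904
Var(rm) = Σ(rm − r̄m)² / 7 = 4.6792
β = Cov / Var = 5.1904 / 4.6792 = 1.1092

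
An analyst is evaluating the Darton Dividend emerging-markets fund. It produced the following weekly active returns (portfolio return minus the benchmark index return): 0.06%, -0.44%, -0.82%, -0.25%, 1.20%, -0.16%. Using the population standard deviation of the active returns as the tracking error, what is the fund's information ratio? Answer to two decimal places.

μ = (0.06 − 0.44 − 0.82 − 0.25 + 1.2 − 0.16) / 6 = -0.410 / 6 = -0.0683%
Σ(r − μ)² = 2.3697; population σ = √(2.3697/6) = 0.6285%
IR = μ / tracking error = -0.0683 / 0.6285 = -0.1087

-0.11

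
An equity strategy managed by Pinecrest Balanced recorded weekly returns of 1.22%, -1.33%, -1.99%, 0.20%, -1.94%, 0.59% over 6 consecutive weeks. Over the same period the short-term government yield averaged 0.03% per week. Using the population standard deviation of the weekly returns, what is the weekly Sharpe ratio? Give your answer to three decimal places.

-0.452

Mean return r̄ = -3.250 / 6 = -0.5417%
Population std dev = √[9.6087 / 6] = 1.2655%
Sharpe = (r̄ − rf) / σ = (-0.5417 − 0.03) / 1.2655 = -0.5717 / 1.2655 = -0.4518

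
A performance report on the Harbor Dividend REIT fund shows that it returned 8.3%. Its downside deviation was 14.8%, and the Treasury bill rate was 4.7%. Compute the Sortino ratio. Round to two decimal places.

Sortino = (Rp − Rf) / σd = (8.3% − 4.7%) / 14.8% = 3.60% / 14.8% = 0.2432

0.24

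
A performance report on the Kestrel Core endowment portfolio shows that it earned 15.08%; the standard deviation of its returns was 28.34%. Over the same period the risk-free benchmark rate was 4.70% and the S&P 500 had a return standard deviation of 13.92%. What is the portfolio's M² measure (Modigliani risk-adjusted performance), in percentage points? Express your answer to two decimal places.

9.80

Sharpe = (Rp − Rf) / σp = (15.08% − 4.70%) / 28.34% = 0.3663
M² = Rf + Sharpe × σm = 4.70% + 0.3663 × 13.92% = 9.7989%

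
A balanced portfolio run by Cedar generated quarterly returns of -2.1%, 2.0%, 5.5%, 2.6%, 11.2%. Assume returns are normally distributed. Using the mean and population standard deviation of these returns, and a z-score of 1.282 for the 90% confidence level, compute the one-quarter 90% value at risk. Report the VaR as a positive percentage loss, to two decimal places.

r̄ = (-2.1 + 2 + 5.5 + 2.6 + 11.2) / 5 = 3.8400%
Σ(r − r̄)² = 97.1320; population σ = √(97.1320/5) = 4.4075%
VaR = −(r̄ − z·σ) = −(3.8400 − 1.282 × 4.4075) = −(-1.8104) = 1.8104%

1.81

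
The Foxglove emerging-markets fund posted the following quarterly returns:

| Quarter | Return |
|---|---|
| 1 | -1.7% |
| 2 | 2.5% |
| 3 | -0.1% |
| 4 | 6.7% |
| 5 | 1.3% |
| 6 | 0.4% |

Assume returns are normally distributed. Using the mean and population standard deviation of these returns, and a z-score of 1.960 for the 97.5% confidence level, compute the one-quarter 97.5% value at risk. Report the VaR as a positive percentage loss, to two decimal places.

r̄ = (-1.7 + 2.5 − 0.1 + 6.7 + 1.3 + 0.4) / 6 = 1.5167%
Population std dev = √[42.0883 / 6] = 2.6485%
VaR = −(r̄ − z·σ) = −(1.5167 − 1.960 × 2.6485) = −(-3.6744) = 3.6744%

3.67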